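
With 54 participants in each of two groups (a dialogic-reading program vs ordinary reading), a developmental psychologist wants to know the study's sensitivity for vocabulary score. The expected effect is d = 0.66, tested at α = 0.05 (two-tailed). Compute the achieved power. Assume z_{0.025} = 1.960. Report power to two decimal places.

power ≈ 0.93

For two equal groups, power = Φ(d·√(n/2) − z_{α/2}).
d·√(n/2) = 0.66 × √(54/2) = 0.66 × 5.196 = 3.429.
z_β = 3.429 − 1.960 = 1.469.
Power = Φ(1.469) = 0.929.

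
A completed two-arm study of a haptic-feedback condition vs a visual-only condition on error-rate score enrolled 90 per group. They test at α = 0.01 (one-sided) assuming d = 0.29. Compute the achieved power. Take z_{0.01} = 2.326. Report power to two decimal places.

For two equal groups, power = Φ(d·√(n/2) − z_{α}).
d·√(n/2) = 0.29 × √(90/2) = 0.29 × 6.708 = 1.945.
z_β = 1.945 − 2.326 = -0.381.
Power = Φ(-0.381) = 0.352.

power ≈ 0.35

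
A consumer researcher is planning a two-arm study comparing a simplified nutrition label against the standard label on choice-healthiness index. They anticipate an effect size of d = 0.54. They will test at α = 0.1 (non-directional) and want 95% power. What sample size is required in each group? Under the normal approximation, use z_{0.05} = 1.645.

n = 75 per group

For two independent groups with equal n: n = 2·((z_{α/2} + z_β) / d)².
z_{α/2} + z_β = 1.645 + 1.645 = 3.290.
n = 2 × (3.290 / 0.54)² = 2 × 6.093² = 2 × 37.12 = 74.2.
Round up to the next whole participant.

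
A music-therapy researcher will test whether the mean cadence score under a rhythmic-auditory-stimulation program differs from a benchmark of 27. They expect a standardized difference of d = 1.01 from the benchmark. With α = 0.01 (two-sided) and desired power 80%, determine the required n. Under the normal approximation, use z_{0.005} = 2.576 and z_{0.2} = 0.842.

For a one-sample test: n = ((z_{α/2} + z_β) / d)².
z_{α/2} + z_β = 2.576 + 0.842 = 3.418.
n = (3.418 / 1.01)² = 3.384² = 11.45.
Round up.

n = 12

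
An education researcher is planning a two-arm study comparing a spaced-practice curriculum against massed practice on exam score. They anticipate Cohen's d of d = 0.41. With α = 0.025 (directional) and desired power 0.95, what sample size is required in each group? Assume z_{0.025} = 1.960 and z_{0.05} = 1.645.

For two independent groups with equal n: n = 2·((z_{α} + z_β) / d)².
z_{α} + z_β = 1.960 + 1.645 = 3.605.
n = 2 × (3.605 / 0.41)² = 2 × 8.793² = 2 × 77.31 = 154.6.
Round up to the next whole participant.

n = 155 per group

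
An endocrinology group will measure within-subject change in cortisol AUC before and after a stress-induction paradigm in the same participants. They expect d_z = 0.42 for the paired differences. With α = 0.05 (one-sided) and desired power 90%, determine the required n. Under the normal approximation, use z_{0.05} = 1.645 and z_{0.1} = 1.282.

For a paired (one-sample on differences) test: n = ((z_{α} + z_β) / d)².
z_{α} + z_β = 1.645 + 1.282 = 2.927.
n = (2.927 / 0.42)² = 6.969² = 48.57.
Round up.

n = 49 pairs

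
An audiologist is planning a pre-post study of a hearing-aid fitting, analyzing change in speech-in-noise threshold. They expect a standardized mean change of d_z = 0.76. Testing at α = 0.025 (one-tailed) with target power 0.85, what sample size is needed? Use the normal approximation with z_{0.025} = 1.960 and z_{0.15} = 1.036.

n = 16 pairs

For a paired (one-sample on differences) test: n = ((z_{α} + z_β) / d)².
z_{α} + z_β = 1.960 + 1.036 = 2.996.
n = (2.996 / 0.76)² = 3.942² = 15.54.
Round up.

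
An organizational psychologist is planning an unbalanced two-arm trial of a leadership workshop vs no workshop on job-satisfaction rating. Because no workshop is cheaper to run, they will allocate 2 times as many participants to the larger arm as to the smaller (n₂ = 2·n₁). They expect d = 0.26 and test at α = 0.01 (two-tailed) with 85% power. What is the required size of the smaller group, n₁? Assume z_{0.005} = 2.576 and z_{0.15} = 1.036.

n₁ = 290

With allocation ratio k = n₂/n₁ = 2, Var(x̄₁−x̄₂) = σ²(1/n₁ + 1/(k·n₁)) = σ²·(k+1)/(k·n₁).
So n₁ = (1 + 1/k)·((z_{α/2} + z_β)/d)² = 1.500 × (3.612/0.26)².
n₁ = 1.500 × 193.00 = 289.5.
Round up: n₁ = 290, giving n₂ = 2 × 290 = 580.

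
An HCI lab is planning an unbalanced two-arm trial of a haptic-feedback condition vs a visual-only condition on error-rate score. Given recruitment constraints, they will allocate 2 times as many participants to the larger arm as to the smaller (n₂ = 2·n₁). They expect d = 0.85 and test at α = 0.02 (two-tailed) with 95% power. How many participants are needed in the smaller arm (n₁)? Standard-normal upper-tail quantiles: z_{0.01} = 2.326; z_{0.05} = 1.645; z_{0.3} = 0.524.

n₁ = 33

With allocation ratio k = n₂/n₁ = 2, Var(x̄₁−x̄₂) = σ²(1/n₁ + 1/(k·n₁)) = σ²·(k+1)/(k·n₁).
So n₁ = (1 + 1/k)·((z_{α/2} + z_β)/d)² = 1.500 × (3.971/0.85)².
n₁ = 1.500 × 21.83 = 32.7.
Round up: n₁ = 33, giving n₂ = 2 × 33 = 66.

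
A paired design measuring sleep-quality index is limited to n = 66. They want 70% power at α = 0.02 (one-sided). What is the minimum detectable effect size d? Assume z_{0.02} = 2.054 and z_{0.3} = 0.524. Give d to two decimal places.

For a single sample (or paired design) of n = 66: d_min = (z_{α} + z_β)/√n.
z-sum = 2.054 + 0.524 = 2.578.
d_min = 2.578 / √66 = 2.578 / 8.124 = 0.317.

d_min ≈ 0.32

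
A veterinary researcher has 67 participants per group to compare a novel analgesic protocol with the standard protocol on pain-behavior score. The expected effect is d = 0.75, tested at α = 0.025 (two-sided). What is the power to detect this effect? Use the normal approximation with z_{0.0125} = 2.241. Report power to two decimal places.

For two equal groups, power = Φ(d·√(n/2) − z_{α/2}).
d·√(n/2) = 0.75 × √(67/2) = 0.75 × 5.788 = 4.341.
z_β = 4.341 − 2.241 = 2.100.
Power = Φ(2.100) = 0.982.

power ≈ 0.98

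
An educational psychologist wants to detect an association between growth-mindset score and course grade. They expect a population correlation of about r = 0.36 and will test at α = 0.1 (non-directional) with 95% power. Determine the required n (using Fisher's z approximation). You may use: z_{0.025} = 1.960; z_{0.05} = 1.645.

n = 80

Fisher's z: C = ½·ln((1+r)/(1−r)) = ½·ln(2.1250) = 0.3769.
n = ((z_{α/2} + z_β)/C)² + 3.
(1.645 + 1.645) / 0.3769 = 3.290 / 0.3769 = 8.729.
n = 8.729² + 3 = 76.20 + 3 = 79.2.
Round up.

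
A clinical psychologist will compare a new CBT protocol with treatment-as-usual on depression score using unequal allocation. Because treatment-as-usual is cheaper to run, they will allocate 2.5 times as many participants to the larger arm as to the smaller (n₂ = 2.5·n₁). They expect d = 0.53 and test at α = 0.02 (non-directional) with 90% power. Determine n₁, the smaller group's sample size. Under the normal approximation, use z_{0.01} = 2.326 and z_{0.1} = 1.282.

n₁ = 65

With allocation ratio k = n₂/n₁ = 2.5, Var(x̄₁−x̄₂) = σ²(1/n₁ + 1/(k·n₁)) = σ²·(k+1)/(k·n₁).
So n₁ = (1 + 1/k)·((z_{α/2} + z_β)/d)² = 1.400 × (3.608/0.53)².
n₁ = 1.400 × 46.34 = 64.9.
Round up: n₁ = 65, giving n₂ = ⌈2.5 × 65⌉ = ⌈162.5⌉ = 163.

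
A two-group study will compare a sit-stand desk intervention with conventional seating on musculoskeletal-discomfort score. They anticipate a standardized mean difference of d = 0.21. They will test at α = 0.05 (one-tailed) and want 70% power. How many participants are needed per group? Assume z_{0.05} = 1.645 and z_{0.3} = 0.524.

n = 214 per group

For two independent groups with equal n: n = 2·((z_{α} + z_β) / d)².
z_{α} + z_β = 1.645 + 0.524 = 2.169.
n = 2 × (2.169 / 0.21)² = 2 × 10.329² = 2 × 106.68 = 213.4.
Round up to the next whole participant.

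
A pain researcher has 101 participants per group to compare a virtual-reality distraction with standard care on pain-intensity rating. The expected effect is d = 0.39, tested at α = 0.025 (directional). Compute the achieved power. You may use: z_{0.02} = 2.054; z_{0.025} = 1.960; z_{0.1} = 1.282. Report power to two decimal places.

For two equal groups, power = Φ(d·√(n/2) − z_{α}).
d·√(n/2) = 0.39 × √(101/2) = 0.39 × 7.106 = 2.771.
z_β = 2.771 − 1.960 = 0.811.
Power = Φ(0.811) = 0.791.

power ≈ 0.79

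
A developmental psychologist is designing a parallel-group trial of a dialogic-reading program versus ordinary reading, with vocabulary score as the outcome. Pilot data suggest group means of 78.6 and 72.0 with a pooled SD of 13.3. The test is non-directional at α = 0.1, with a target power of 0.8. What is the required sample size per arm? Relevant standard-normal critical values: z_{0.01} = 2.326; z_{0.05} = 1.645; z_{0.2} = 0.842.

n = 51 per group

Cohen's d = |M₁ − M₂| / SD_pooled = |78.6 − 72.0| / 13.3 = 6.6 / 13.3 = 0.496.
For two independent groups with equal n: n = 2·((z_{α/2} + z_β) / d)².
z_{α/2} + z_β = 1.645 + 0.842 = 2.487.
n = 2 × (2.487 / 0.496)² = 2 × 5.014² = 2 × 25.14 = 50.3.
Round up to the next whole participant.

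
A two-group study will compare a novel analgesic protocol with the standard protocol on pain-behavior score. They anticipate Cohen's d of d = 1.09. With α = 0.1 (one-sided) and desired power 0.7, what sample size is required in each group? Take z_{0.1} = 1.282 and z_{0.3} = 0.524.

For two independent groups with equal n: n = 2·((z_{α} + z_β) / d)².
z_{α} + z_β = 1.282 + 0.524 = 1.806.
n = 2 × (1.806 / 1.09)² = 2 × 1.657² = 2 × 2.75 = 5.5.
Round up to the next whole participant.

n = 6 per group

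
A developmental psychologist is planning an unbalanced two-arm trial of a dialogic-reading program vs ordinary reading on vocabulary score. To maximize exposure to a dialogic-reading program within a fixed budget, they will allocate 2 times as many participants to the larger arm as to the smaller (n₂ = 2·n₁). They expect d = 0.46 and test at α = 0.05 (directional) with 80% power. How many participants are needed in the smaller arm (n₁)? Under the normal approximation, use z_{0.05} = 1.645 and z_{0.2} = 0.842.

With allocation ratio k = n₂/n₁ = 2, Var(x̄₁−x̄₂) = σ²(1/n₁ + 1/(k·n₁)) = σ²·(k+1)/(k·n₁).
So n₁ = (1 + 1/k)·((z_{α} + z_β)/d)² = 1.500 × (2.487/0.46)².
n₁ = 1.500 × 29.23 = 43.8.
Round up: n₁ = 44, giving n₂ = 2 × 44 = 88.

n₁ = 44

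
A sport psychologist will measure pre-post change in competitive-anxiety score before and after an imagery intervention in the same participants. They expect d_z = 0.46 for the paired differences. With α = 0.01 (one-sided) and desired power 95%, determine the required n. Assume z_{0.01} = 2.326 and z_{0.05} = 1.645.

For a paired (one-sample on differences) test: n = ((z_{α} + z_β) / d)².
z_{α} + z_β = 2.326 + 1.645 = 3.971.
n = (3.971 / 0.46)² = 8.633² = 74.52.
Round up.

n = 75 pairs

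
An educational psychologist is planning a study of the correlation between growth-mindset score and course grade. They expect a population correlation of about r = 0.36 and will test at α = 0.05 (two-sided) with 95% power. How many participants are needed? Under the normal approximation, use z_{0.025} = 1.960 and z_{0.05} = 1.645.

n = 95

Fisher's z: C = ½·ln((1+r)/(1−r)) = ½·ln(2.1250) = 0.3769.
n = ((z_{α/2} + z_β)/C)² + 3.
(1.960 + 1.645) / 0.3769 = 3.605 / 0.3769 = 9.565.
n = 9.565² + 3 = 91.49 + 3 = 94.5.
Round up.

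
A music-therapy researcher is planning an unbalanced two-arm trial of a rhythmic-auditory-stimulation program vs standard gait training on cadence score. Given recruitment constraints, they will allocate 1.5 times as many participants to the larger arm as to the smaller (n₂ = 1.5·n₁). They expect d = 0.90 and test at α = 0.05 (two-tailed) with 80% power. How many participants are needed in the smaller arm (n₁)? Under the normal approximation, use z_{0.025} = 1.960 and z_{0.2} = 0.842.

n₁ = 17

With allocation ratio k = n₂/n₁ = 1.5, Var(x̄₁−x̄₂) = σ²(1/n₁ + 1/(k·n₁)) = σ²·(k+1)/(k·n₁).
So n₁ = (1 + 1/k)·((z_{α/2} + z_β)/d)² = 1.667 × (2.802/0.90)².
n₁ = 1.667 × 9.69 = 16.2.
Round up: n₁ = 17, giving n₂ = ⌈1.5 × 17⌉ = ⌈25.5⌉ = 26.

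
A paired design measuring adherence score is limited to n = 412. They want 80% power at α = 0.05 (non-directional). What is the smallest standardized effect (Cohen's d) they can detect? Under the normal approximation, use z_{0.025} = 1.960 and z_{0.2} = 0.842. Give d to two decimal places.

d_min ≈ 0.14

For a single sample (or paired design) of n = 412: d_min = (z_{α/2} + z_β)/√n.
z-sum = 1.960 + 0.842 = 2.802.
d_min = 2.802 / √412 = 2.802 / 20.298 = 0.138.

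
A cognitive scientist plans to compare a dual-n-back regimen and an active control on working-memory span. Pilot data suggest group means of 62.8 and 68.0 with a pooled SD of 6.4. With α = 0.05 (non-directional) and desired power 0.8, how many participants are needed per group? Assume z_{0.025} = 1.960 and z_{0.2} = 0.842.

n = 24 per group

Cohen's d = |M₁ − M₂| / SD_pooled = |62.8 − 68.0| / 6.4 = 5.2 / 6.4 = 0.813.
For two independent groups with equal n: n = 2·((z_{α/2} + z_β) / d)².
z_{α/2} + z_β = 1.960 + 0.842 = 2.802.
n = 2 × (2.802 / 0.813)² = 2 × 3.446² = 2 × 11.88 = 23.8.
Round up to the next whole participant.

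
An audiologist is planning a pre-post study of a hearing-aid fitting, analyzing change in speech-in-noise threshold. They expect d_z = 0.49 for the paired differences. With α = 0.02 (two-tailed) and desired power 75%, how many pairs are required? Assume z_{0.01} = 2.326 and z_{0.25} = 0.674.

n = 38 pairs

For a paired (one-sample on differences) test: n = ((z_{α/2} + z_β) / d)².
z_{α/2} + z_β = 2.326 + 0.674 = 3.000.
n = (3.000 / 0.49)² = 6.122² = 37.48.
Round up.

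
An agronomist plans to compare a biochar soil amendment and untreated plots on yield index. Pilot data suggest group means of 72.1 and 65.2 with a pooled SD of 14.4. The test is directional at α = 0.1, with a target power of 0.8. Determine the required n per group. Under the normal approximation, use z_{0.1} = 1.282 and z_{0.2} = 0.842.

Cohen's d = |M₁ − M₂| / SD_pooled = |72.1 − 65.2| / 14.4 = 6.9 / 14.4 = 0.479.
For two independent groups with equal n: n = 2·((z_{α} + z_β) / d)².
z_{α} + z_β = 1.282 + 0.842 = 2.124.
n = 2 × (2.124 / 0.479)² = 2 × 4.434² = 2 × 19.66 = 39.3.
Round up to the next whole participant.

n = 40 per group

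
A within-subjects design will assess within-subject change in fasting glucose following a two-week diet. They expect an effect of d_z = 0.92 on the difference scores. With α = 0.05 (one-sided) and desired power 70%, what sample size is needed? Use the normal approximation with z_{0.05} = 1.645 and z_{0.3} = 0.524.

For a paired (one-sample on differences) test: n = ((z_{α} + z_β) / d)².
z_{α} + z_β = 1.645 + 0.524 = 2.169.
n = (2.169 / 0.92)² = 2.358² = 5.56.
Round up.

n = 6 pairs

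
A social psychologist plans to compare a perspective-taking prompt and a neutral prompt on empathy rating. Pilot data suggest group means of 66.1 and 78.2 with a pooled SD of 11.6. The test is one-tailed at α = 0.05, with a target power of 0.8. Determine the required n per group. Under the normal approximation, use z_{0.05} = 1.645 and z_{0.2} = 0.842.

Cohen's d = |M₁ − M₂| / SD_pooled = |66.1 − 78.2| / 11.6 = 12.1 / 11.6 = 1.043.
For two independent groups with equal n: n = 2·((z_{α} + z_β) / d)².
z_{α} + z_β = 1.645 + 0.842 = 2.487.
n = 2 × (2.487 / 1.043)² = 2 × 2.384² = 2 × 5.69 = 11.4.
Round up to the next whole participant.

n = 12 per group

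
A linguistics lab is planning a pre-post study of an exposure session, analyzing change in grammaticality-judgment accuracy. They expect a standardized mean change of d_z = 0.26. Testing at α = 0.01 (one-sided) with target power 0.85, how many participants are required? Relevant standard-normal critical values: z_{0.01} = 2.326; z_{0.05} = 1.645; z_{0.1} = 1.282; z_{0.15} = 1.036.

For a paired (one-sample on differences) test: n = ((z_{α} + z_β) / d)².
z_{α} + z_β = 2.326 + 1.036 = 3.362.
n = (3.362 / 0.26)² = 12.931² = 167.20.
Round up.

n = 168 pairs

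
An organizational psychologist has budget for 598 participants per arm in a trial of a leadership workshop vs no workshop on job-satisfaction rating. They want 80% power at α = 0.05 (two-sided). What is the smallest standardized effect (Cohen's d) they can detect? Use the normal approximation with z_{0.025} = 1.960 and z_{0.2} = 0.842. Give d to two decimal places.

d_min ≈ 0.16

For two independent groups of n = 598 each: d_min = (z_{α/2} + z_β)·√(2/n).
z-sum = 1.960 + 0.842 = 2.802.
d_min = 2.802 × √(2/598) = 2.802 × 0.0578 = 0.162.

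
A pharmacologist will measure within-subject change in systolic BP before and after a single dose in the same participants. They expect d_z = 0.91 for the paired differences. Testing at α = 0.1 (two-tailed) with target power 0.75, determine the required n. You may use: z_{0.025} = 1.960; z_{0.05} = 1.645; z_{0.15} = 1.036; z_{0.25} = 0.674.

n = 7 pairs

For a paired (one-sample on differences) test: n = ((z_{α/2} + z_β) / d)².
z_{α/2} + z_β = 1.645 + 0.674 = 2.319.
n = (2.319 / 0.91)² = 2.548² = 6.49.
Round up.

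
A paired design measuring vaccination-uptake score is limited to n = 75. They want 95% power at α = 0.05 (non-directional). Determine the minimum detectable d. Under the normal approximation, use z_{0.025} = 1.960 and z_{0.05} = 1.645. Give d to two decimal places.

d_min ≈ 0.42

For a single sample (or paired design) of n = 75: d_min = (z_{α/2} + z_β)/√n.
z-sum = 1.960 + 1.645 = 3.605.
d_min = 3.605 / √75 = 3.605 / 8.660 = 0.416.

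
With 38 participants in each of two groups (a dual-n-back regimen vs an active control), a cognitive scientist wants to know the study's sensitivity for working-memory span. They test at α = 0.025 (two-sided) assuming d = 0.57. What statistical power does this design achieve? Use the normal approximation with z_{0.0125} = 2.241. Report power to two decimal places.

power ≈ 0.60

For two equal groups, power = Φ(d·√(n/2) − z_{α/2}).
d·√(n/2) = 0.57 × √(38/2) = 0.57 × 4.359 = 2.485.
z_β = 2.485 − 2.241 = 0.244.
Power = Φ(0.244) = 0.596.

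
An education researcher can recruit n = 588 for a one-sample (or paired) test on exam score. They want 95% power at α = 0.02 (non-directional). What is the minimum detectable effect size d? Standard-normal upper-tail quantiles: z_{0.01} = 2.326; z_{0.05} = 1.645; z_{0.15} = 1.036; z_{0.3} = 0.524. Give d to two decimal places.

d_min ≈ 0.16

For a single sample (or paired design) of n = 588: d_min = (z_{α/2} + z_β)/√n.
z-sum = 2.326 + 1.645 = 3.971.
d_min = 3.971 / √588 = 3.971 / 24.249 = 0.164.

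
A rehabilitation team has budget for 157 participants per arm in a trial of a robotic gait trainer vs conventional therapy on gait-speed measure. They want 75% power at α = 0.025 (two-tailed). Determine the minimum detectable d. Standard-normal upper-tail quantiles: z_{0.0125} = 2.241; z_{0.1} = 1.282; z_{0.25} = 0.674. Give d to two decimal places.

For two independent groups of n = 157 each: d_min = (z_{α/2} + z_β)·√(2/n).
z-sum = 2.241 + 0.674 = 2.915.
d_min = 2.915 × √(2/157) = 2.915 × 0.1129 = 0.329.

d_min ≈ 0.33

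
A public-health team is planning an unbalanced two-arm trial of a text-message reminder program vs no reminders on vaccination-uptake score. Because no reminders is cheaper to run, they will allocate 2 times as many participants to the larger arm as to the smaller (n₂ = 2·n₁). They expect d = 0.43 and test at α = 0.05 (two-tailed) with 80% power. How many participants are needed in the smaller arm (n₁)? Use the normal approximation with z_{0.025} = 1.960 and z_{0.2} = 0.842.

With allocation ratio k = n₂/n₁ = 2, Var(x̄₁−x̄₂) = σ²(1/n₁ + 1/(k·n₁)) = σ²·(k+1)/(k·n₁).
So n₁ = (1 + 1/k)·((z_{α/2} + z_β)/d)² = 1.500 × (2.802/0.43)².
n₁ = 1.500 × 42.46 = 63.7.
Round up: n₁ = 64, giving n₂ = 2 × 64 = 128.

n₁ = 64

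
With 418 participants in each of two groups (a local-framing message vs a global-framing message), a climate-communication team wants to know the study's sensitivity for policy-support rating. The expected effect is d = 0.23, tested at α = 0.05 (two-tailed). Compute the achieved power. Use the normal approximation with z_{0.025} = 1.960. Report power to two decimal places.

For two equal groups, power = Φ(d·√(n/2) − z_{α/2}).
d·√(n/2) = 0.23 × √(418/2) = 0.23 × 14.457 = 3.325.
z_β = 3.325 − 1.960 = 1.365.
Power = Φ(1.365) = 0.914.

power ≈ 0.91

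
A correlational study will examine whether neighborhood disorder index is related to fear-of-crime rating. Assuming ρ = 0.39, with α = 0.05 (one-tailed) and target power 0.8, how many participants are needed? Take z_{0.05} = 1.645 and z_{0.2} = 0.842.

Fisher's z: C = ½·ln((1+r)/(1−r)) = ½·ln(2.2787) = 0.4118.
n = ((z_{α} + z_β)/C)² + 3.
(1.645 + 0.842) / 0.4118 = 2.487 / 0.4118 = 6.039.
n = 6.039² + 3 = 36.47 + 3 = 39.5.
Round up.

n = 40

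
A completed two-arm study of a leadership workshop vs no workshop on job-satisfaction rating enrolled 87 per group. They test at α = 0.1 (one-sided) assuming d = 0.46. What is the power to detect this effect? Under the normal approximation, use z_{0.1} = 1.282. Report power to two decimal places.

power ≈ 0.96

For two equal groups, power = Φ(d·√(n/2) − z_{α}).
d·√(n/2) = 0.46 × √(87/2) = 0.46 × 6.595 = 3.034.
z_β = 3.034 − 1.282 = 1.752.
Power = Φ(1.752) = 0.960.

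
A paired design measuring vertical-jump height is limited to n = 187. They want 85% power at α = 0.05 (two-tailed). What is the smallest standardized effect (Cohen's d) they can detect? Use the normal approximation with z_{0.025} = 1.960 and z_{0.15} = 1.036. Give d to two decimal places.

d_min ≈ 0.22

For a single sample (or paired design) of n = 187: d_min = (z_{α/2} + z_β)/√n.
z-sum = 1.960 + 1.036 = 2.996.
d_min = 2.996 / √187 = 2.996 / 13.675 = 0.219.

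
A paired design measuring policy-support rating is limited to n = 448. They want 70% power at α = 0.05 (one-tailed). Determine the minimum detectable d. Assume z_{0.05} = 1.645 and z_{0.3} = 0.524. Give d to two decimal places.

d_min ≈ 0.10

For a single sample (or paired design) of n = 448: d_min = (z_{α} + z_β)/√n.
z-sum = 1.645 + 0.524 = 2.169.
d_min = 2.169 / √448 = 2.169 / 21.166 = 0.102.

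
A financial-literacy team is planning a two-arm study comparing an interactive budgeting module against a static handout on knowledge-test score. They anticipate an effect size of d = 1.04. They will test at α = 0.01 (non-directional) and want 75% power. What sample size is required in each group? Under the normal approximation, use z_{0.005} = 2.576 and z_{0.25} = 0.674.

For two independent groups with equal n: n = 2·((z_{α/2} + z_β) / d)².
z_{α/2} + z_β = 2.576 + 0.674 = 3.250.
n = 2 × (3.250 / 1.04)² = 2 × 3.125² = 2 × 9.77 = 19.5.
Round up to the next whole participant.

n = 20 per group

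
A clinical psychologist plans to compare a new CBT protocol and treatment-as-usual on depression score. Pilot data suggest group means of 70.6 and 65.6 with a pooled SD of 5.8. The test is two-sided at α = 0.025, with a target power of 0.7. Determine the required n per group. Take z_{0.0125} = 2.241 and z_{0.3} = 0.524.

n = 21 per group

Cohen's d = |M₁ − M₂| / SD_pooled = |70.6 − 65.6| / 5.8 = 5.0 / 5.8 = 0.862.
For two independent groups with equal n: n = 2·((z_{α/2} + z_β) / d)².
z_{α/2} + z_β = 2.241 + 0.524 = 2.765.
n = 2 × (2.765 / 0.862)² = 2 × 3.208² = 2 × 10.29 = 20.6.
Round up to the next whole participant.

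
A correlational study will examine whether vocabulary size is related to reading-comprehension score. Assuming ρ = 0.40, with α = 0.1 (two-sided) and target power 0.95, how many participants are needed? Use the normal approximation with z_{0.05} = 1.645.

n = 64

Fisher's z: C = ½·ln((1+r)/(1−r)) = ½·ln(2.3333) = 0.4236.
n = ((z_{α/2} + z_β)/C)² + 3.
(1.645 + 1.645) / 0.4236 = 3.290 / 0.4236 = 7.767.
n = 7.767² + 3 = 60.32 + 3 = 63.3.
Round up.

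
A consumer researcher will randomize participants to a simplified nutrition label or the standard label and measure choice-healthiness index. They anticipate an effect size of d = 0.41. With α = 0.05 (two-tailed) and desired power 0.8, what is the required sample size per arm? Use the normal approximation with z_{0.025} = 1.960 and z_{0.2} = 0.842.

For two independent groups with equal n: n = 2·((z_{α/2} + z_β) / d)².
z_{α/2} + z_β = 1.960 + 0.842 = 2.802.
n = 2 × (2.802 / 0.41)² = 2 × 6.834² = 2 × 46.71 = 93.4.
Round up to the next whole participant.

n = 94 per group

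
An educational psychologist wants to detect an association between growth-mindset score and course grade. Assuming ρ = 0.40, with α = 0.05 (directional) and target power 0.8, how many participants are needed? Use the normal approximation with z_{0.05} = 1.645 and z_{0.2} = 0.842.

Fisher's z: C = ½·ln((1+r)/(1−r)) = ½·ln(2.3333) = 0.4236.
n = ((z_{α} + z_β)/C)² + 3.
(1.645 + 0.842) / 0.4236 = 2.487 / 0.4236 = 5.871.
n = 5.871² + 3 = 34.47 + 3 = 37.5.
Round up.

n = 38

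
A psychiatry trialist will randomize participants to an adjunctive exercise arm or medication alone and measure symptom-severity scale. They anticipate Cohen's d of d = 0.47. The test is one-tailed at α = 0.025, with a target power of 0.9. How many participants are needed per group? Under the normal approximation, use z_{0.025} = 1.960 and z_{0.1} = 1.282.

For two independent groups with equal n: n = 2·((z_{α} + z_β) / d)².
z_{α} + z_β = 1.960 + 1.282 = 3.242.
n = 2 × (3.242 / 0.47)² = 2 × 6.898² = 2 × 47.58 = 95.2.
Round up to the next whole participant.

n = 96 per group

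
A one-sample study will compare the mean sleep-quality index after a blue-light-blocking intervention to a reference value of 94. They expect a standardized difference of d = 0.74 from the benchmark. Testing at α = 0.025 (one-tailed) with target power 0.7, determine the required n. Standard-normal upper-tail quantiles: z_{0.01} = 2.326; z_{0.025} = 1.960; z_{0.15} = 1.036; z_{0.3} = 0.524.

For a one-sample test: n = ((z_{α} + z_β) / d)².
z_{α} + z_β = 1.960 + 0.524 = 2.484.
n = (2.484 / 0.74)² = 3.357² = 11.27.
Round up.

n = 12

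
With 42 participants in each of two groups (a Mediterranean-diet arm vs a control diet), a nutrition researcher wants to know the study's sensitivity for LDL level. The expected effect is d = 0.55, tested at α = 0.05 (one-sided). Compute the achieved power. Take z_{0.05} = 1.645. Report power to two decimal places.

power ≈ 0.81

For two equal groups, power = Φ(d·√(n/2) − z_{α}).
d·√(n/2) = 0.55 × √(42/2) = 0.55 × 4.583 = 2.520.
z_β = 2.520 − 1.645 = 0.875.
Power = Φ(0.875) = 0.809.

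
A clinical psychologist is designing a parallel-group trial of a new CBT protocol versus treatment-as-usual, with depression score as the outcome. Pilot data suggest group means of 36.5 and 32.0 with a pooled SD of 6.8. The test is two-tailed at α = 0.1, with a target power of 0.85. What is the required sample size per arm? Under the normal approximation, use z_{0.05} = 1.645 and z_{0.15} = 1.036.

Cohen's d = |M₁ − M₂| / SD_pooled = |36.5 − 32.0| / 6.8 = 4.5 / 6.8 = 0.662.
For two independent groups with equal n: n = 2·((z_{α/2} + z_β) / d)².
z_{α/2} + z_β = 1.645 + 1.036 = 2.681.
n = 2 × (2.681 / 0.662)² = 2 × 4.050² = 2 × 16.40 = 32.8.
Round up to the next whole participant.

n = 33 per group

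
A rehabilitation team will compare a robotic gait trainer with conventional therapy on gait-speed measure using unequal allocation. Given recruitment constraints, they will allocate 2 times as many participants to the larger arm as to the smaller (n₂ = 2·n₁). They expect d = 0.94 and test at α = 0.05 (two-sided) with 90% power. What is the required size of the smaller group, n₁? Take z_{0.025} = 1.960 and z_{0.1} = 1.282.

With allocation ratio k = n₂/n₁ = 2, Var(x̄₁−x̄₂) = σ²(1/n₁ + 1/(k·n₁)) = σ²·(k+1)/(k·n₁).
So n₁ = (1 + 1/k)·((z_{α/2} + z_β)/d)² = 1.500 × (3.242/0.94)².
n₁ = 1.500 × 11.90 = 17.8.
Round up: n₁ = 18, giving n₂ = 2 × 18 = 36.

n₁ = 18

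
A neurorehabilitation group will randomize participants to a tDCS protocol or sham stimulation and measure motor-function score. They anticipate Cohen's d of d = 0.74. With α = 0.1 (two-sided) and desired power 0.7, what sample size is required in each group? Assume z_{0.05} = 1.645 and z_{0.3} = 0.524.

For two independent groups with equal n: n = 2·((z_{α/2} + z_β) / d)².
z_{α/2} + z_β = 1.645 + 0.524 = 2.169.
n = 2 × (2.169 / 0.74)² = 2 × 2.931² = 2 × 8.59 = 17.2.
Round up to the next whole participant.

n = 18 per group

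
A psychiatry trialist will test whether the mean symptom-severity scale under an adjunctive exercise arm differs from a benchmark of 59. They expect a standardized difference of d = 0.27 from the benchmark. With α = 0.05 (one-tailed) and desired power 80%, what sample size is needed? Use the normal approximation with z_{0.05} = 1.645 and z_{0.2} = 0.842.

n = 85

For a one-sample test: n = ((z_{α} + z_β) / d)².
z_{α} + z_β = 1.645 + 0.842 = 2.487.
n = (2.487 / 0.27)² = 9.211² = 84.84.
Round up.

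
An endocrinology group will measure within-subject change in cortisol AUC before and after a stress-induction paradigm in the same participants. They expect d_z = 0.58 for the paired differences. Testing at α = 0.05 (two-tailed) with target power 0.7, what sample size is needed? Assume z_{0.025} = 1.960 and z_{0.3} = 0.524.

n = 19 pairs

For a paired (one-sample on differences) test: n = ((z_{α/2} + z_β) / d)².
z_{α/2} + z_β = 1.960 + 0.524 = 2.484.
n = (2.484 / 0.58)² = 4.283² = 18.34.
Round up.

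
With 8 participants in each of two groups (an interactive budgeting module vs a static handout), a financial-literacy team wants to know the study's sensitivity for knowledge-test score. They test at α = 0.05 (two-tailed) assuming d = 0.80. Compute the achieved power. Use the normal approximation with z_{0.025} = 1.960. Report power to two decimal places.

power ≈ 0.36

For two equal groups, power = Φ(d·√(n/2) − z_{α/2}).
d·√(n/2) = 0.80 × √(8/2) = 0.80 × 2.000 = 1.600.
z_β = 1.600 − 1.960 = -0.360.
Power = Φ(-0.360) = 0.359.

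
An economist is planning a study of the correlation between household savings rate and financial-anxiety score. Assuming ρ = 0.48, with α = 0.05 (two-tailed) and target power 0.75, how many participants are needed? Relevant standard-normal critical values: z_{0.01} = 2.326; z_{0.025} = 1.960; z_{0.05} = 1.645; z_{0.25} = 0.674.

n = 29

Fisher's z: C = ½·ln((1+r)/(1−r)) = ½·ln(2.8462) = 0.5230.
n = ((z_{α/2} + z_β)/C)² + 3.
(1.960 + 0.674) / 0.5230 = 2.634 / 0.5230 = 5.036.
n = 5.036² + 3 = 25.36 + 3 = 28.4.
Round up.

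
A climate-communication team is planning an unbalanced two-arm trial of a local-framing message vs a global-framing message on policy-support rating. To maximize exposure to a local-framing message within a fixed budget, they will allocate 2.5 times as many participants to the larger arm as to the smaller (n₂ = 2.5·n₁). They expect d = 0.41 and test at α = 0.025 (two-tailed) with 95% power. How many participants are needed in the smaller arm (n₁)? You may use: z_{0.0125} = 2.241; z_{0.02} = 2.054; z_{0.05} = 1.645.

n₁ = 126

With allocation ratio k = n₂/n₁ = 2.5, Var(x̄₁−x̄₂) = σ²(1/n₁ + 1/(k·n₁)) = σ²·(k+1)/(k·n₁).
So n₁ = (1 + 1/k)·((z_{α/2} + z_β)/d)² = 1.400 × (3.886/0.41)².
n₁ = 1.400 × 89.83 = 125.8.
Round up: n₁ = 126, giving n₂ = 2.5 × 126 = 315.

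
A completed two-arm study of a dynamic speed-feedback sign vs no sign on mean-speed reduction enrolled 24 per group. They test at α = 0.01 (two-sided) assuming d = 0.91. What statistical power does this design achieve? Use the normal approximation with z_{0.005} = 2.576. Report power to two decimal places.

power ≈ 0.72

For two equal groups, power = Φ(d·√(n/2) − z_{α/2}).
d·√(n/2) = 0.91 × √(24/2) = 0.91 × 3.464 = 3.152.
z_β = 3.152 − 2.576 = 0.576.
Power = Φ(0.576) = 0.718.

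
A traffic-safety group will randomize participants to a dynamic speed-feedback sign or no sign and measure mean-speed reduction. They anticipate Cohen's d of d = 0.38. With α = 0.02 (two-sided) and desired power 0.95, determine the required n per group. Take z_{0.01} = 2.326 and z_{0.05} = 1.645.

n = 219 per group

For two independent groups with equal n: n = 2·((z_{α/2} + z_β) / d)².
z_{α/2} + z_β = 2.326 + 1.645 = 3.971.
n = 2 × (3.971 / 0.38)² = 2 × 10.450² = 2 × 109.20 = 218.4.
Round up to the next whole participant.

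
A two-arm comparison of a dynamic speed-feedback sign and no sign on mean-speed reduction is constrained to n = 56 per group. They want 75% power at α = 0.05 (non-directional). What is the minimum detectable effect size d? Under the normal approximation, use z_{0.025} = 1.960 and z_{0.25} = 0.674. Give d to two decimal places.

For two independent groups of n = 56 each: d_min = (z_{α/2} + z_β)·√(2/n).
z-sum = 1.960 + 0.674 = 2.634.
d_min = 2.634 × √(2/56) = 2.634 × 0.1890 = 0.498.

d_min ≈ 0.50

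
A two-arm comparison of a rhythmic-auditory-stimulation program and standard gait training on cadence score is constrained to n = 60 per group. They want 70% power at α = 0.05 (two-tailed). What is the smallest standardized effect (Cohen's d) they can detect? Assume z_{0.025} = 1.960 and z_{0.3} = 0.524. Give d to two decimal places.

For two independent groups of n = 60 each: d_min = (z_{α/2} + z_β)·√(2/n).
z-sum = 1.960 + 0.524 = 2.484.
d_min = 2.484 × √(2/60) = 2.484 × 0.1826 = 0.454.

d_min ≈ 0.45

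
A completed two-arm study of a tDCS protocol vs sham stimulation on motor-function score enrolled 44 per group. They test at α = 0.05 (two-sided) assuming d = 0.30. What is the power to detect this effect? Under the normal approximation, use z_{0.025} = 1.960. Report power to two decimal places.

power ≈ 0.29

For two equal groups, power = Φ(d·√(n/2) − z_{α/2}).
d·√(n/2) = 0.30 × √(44/2) = 0.30 × 4.690 = 1.407.
z_β = 1.407 − 1.960 = -0.553.
Power = Φ(-0.553) = 0.290.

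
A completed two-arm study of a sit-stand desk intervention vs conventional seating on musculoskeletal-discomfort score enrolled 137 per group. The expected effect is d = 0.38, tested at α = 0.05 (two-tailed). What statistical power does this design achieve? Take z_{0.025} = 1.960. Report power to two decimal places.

power ≈ 0.88

For two equal groups, power = Φ(d·√(n/2) − z_{α/2}).
d·√(n/2) = 0.38 × √(137/2) = 0.38 × 8.276 = 3.145.
z_β = 3.145 − 1.960 = 1.185.
Power = Φ(1.185) = 0.882.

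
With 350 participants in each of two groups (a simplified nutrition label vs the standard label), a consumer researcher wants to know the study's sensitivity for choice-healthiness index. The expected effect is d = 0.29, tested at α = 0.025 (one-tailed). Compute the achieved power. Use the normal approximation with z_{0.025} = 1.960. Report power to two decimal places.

For two equal groups, power = Φ(d·√(n/2) − z_{α}).
d·√(n/2) = 0.29 × √(350/2) = 0.29 × 13.229 = 3.836.
z_β = 3.836 − 1.960 = 1.876.
Power = Φ(1.876) = 0.970.

power ≈ 0.97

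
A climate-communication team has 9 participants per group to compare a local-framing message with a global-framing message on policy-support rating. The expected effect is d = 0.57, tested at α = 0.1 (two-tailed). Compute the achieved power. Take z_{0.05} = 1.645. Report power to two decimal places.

power ≈ 0.33

For two equal groups, power = Φ(d·√(n/2) − z_{α/2}).
d·√(n/2) = 0.57 × √(9/2) = 0.57 × 2.121 = 1.209.
z_β = 1.209 − 1.645 = -0.436.
Power = Φ(-0.436) = 0.331.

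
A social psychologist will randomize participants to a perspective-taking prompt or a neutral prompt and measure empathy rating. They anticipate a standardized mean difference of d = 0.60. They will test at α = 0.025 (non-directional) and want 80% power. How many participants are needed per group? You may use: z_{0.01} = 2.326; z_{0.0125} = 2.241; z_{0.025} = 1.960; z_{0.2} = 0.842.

For two independent groups with equal n: n = 2·((z_{α/2} + z_β) / d)².
z_{α/2} + z_β = 2.241 + 0.842 = 3.083.
n = 2 × (3.083 / 0.60)² = 2 × 5.138² = 2 × 26.40 = 52.8.
Round up to the next whole participant.

n = 53 per group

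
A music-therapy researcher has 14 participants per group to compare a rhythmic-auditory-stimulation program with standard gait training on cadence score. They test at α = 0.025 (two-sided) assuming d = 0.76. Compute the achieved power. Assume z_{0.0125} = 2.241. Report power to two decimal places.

For two equal groups, power = Φ(d·√(n/2) − z_{α/2}).
d·√(n/2) = 0.76 × √(14/2) = 0.76 × 2.646 = 2.011.
z_β = 2.011 − 2.241 = -0.230.
Power = Φ(-0.230) = 0.409.

power ≈ 0.41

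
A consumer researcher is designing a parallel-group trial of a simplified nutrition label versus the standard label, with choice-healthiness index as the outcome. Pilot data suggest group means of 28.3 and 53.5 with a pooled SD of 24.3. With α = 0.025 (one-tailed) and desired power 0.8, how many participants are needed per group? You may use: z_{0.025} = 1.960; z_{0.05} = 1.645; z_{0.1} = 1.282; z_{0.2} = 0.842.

n = 15 per group

Cohen's d = |M₁ − M₂| / SD_pooled = |28.3 − 53.5| / 24.3 = 25.2 / 24.3 = 1.037.
For two independent groups with equal n: n = 2·((z_{α} + z_β) / d)².
z_{α} + z_β = 1.960 + 0.842 = 2.802.
n = 2 × (2.802 / 1.037)² = 2 × 2.702² = 2 × 7.30 = 14.6.
Round up to the next whole participant.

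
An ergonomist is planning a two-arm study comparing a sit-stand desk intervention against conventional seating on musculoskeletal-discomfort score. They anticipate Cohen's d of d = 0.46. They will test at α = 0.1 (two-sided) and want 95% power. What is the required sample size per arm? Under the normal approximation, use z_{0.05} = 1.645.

n = 103 per group

For two independent groups with equal n: n = 2·((z_{α/2} + z_β) / d)².
z_{α/2} + z_β = 1.645 + 1.645 = 3.290.
n = 2 × (3.290 / 0.46)² = 2 × 7.152² = 2 × 51.15 = 102.3.
Round up to the next whole participant.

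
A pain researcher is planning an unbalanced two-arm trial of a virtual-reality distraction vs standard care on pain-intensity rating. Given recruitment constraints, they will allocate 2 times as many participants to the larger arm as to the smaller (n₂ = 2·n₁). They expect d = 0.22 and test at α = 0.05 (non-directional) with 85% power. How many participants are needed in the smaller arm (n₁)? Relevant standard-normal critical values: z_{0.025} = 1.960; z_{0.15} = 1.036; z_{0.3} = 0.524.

n₁ = 279

With allocation ratio k = n₂/n₁ = 2, Var(x̄₁−x̄₂) = σ²(1/n₁ + 1/(k·n₁)) = σ²·(k+1)/(k·n₁).
So n₁ = (1 + 1/k)·((z_{α/2} + z_β)/d)² = 1.500 × (2.996/0.22)².
n₁ = 1.500 × 185.45 = 278.2.
Round up: n₁ = 279, giving n₂ = 2 × 279 = 558.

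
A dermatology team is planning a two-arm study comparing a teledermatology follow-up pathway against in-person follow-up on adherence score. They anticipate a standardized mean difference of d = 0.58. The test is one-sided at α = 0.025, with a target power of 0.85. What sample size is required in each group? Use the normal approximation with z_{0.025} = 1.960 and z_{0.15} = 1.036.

For two independent groups with equal n: n = 2·((z_{α} + z_β) / d)².
z_{α} + z_β = 1.960 + 1.036 = 2.996.
n = 2 × (2.996 / 0.58)² = 2 × 5.166² = 2 × 26.68 = 53.4.
Round up to the next whole participant.

n = 54 per group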